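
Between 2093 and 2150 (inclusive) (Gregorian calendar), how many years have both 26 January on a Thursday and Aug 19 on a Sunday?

3

Check each year's weekday for 26 January and Aug 19:
  2093: Mon/Wed  2094: Tue/Thu  2095: Wed/Fri  2096: Thu/Sun ✓  2097: Sat/Mon  2098: Sun/Tue  2099: Mon/Wed  2100: Tue/Thu  2101: Wed/Fri  2102: Thu/Sat  2103: Fri/Sun  2104: Sat/Tue  2105: Mon/Wed  2106: Tue/Thu  …(30 more)…  2137: Sat/Mon  2138: Sun/Tue  2139: Mon/Wed  2140: Tue/Fri  2141: Thu/Sat  2142: Fri/Sun  2143: Sat/Mon  2144: Sun/Wed  2145: Tue/Thu  2146: Wed/Fri  2147: Thu/Sat  2148: Fri/Mon  2149: Sun/Tue  2150: Mon/Wed
Both conditions hold in: 2096, 2108, 2136 — 3.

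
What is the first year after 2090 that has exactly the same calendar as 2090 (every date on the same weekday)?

Two years share a calendar iff Jan 1 falls on the same weekday and both are leap or both are common. 2090: Jan 1 is Sunday, common year.
2091: Jan 1 Monday, common
2092: Jan 1 Tuesday, leap
2093: Jan 1 Thursday, common
2094: Jan 1 Friday, common
2095: Jan 1 Saturday, common
2096: Jan 1 Sunday, leap
2097: Jan 1 Tuesday, common
2098: Jan 1 Wednesday, common
2099: Jan 1 Thursday, common
2100: Jan 1 Friday, common
2101: Jan 1 Saturday, common
2102: Jan 1 Sunday, common
2102 matches on both conditions.

2102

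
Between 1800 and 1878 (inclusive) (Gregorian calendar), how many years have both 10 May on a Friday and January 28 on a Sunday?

Check each year's weekday for 10 May and January 28:
  1800: Sat/Tue  1801: Sun/Wed  1802: Mon/Thu  1803: Tue/Fri  1804: Thu/Sat  1805: Fri/Mon  1806: Sat/Tue  1807: Sun/Wed  1808: Tue/Thu  1809: Wed/Sat  1810: Thu/Sun  1811: Fri/Mon  1812: Sun/Tue  1813: Mon/Thu  …(51 more)…  1865: Wed/Sat  1866: Thu/Sun  1867: Fri/Mon  1868: Sun/Tue  1869: Mon/Thu  1870: Tue/Fri  1871: Wed/Sat  1872: Fri/Sun ✓  1873: Sat/Tue  1874: Sun/Wed  1875: Mon/Thu  1876: Wed/Fri  1877: Thu/Sun  1878: Fri/Mon
Both conditions hold in: 1816, 1844, 1872 — 3.

3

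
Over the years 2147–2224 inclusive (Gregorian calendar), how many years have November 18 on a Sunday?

11

Track November 18's weekday year by year (advancing +1, or +2 across a Feb 29):
  2147: Sat  2148: Mon (+2)  2149: Tue (+1)  2150: Wed (+1)  2151: Thu (+1)
  2152: Sat (+2)  2153: Sun (+1) ✓  2154: Mon (+1)  2155: Tue (+1)  2156: Thu (+2)
  2157: Fri (+1)  2158: Sat (+1)  2159: Sun (+1) ✓  2160: Tue (+2)  … (50 more years) …
  2211: Mon (+1)  2212: Wed (+2)  2213: Thu (+1)  2214: Fri (+1)  2215: Sat (+1)
  2216: Mon (+2)  2217: Tue (+1)  2218: Wed (+1)  2219: Thu (+1)  2220: Sat (+2)
  2221: Sun (+1) ✓  2222: Mon (+1)  2223: Tue (+1)  2224: Thu (+2)
Sunday years: 2153, 2159, 2164, 2170, 2181, 2187, 2192, 2198, 2204, 2210, 2221 — 11 in total.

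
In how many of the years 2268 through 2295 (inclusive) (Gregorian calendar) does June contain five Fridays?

8

June has 30 days; it has five Fridays when Friday falls among the first (month-length − 28) days — i.e. when June 1 is one of Friday/Thursday.
June 1 by year: 2268:Mon 2269:Tue 2270:Wed 2271:Thu✓ 2272:Sat 2273:Sun 2274:Mon 2275:Tue 2276:Thu✓ 2277:Fri✓ 2278:Sat 2279:Sun 2280:Tue 2281:Wed 2282:Thu✓ 2283:Fri✓ 2284:Sun 2285:Mon 2286:Tue 2287:Wed 2288:Fri✓ 2289:Sat 2290:Sun 2291:Mon 2292:Wed 2293:Thu✓ 2294:Fri✓ 2295:Sat
Years with five Fridays: 2271, 2276, 2277, 2282, 2283, 2288, 2293, 2294 → 8.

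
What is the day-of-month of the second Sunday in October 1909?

October 1, 1909 is a Friday, so the first Sunday is the 3rd.
The second Sunday is 3 + 7 = 10.

10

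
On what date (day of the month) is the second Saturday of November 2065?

November 1, 2065 is a Sunday, so the first Saturday is the 7th.
The second Saturday is 7 + 7 = 14.

14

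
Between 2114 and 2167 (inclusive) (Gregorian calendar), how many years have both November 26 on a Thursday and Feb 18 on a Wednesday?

Check each year's weekday for November 26 and Feb 18:
  2114: Mon/Sun  2115: Tue/Mon  2116: Thu/Tue  2117: Fri/Thu  2118: Sat/Fri  2119: Sun/Sat  2120: Tue/Sun  2121: Wed/Tue  2122: Thu/Wed ✓  2123: Fri/Thu  2124: Sun/Fri  2125: Mon/Sun  2126: Tue/Mon  2127: Wed/Tue  …(26 more)…  2154: Tue/Mon  2155: Wed/Tue  2156: Fri/Wed  2157: Sat/Fri  2158: Sun/Sat  2159: Mon/Sun  2160: Wed/Mon  2161: Thu/Wed ✓  2162: Fri/Thu  2163: Sat/Fri  2164: Mon/Sat  2165: Tue/Mon  2166: Wed/Tue  2167: Thu/Wed ✓
Both conditions hold in: 2122, 2133, 2139, 2150, 2161, 2167 — 6.

6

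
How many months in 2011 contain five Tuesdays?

A month of length L has five Tuesdays iff its first Tuesday is on day ≤ L−28 (so day 1–3 in a 31-day month, 1–2 in a 30-day month, day 1 in a leap February).
Checking each month of 2011: Jan starts Sat (31d); Feb starts Tue (28d); Mar starts Tue (31d) ✓; Apr starts Fri (30d); May starts Sun (31d) ✓; Jun starts Wed (30d); Jul starts Fri (31d); Aug starts Mon (31d) ✓; Sep starts Thu (30d); Oct starts Sat (31d); Nov starts Tue (30d) ✓; Dec starts Thu (31d).
Five-Tuesday months: March, May, August, November → 4.

4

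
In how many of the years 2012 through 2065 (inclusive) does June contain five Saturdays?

June has 30 days; it has five Saturdays when Saturday falls among the first (month-length − 28) days — i.e. when June 1 is one of Saturday/Friday.
June 1 by year: 2012:Fri✓ 2013:Sat✓ 2014:Sun 2015:Mon 2016:Wed 2017:Thu 2018:Fri✓ 2019:Sat✓ 2020:Mon 2021:Tue 2022:Wed 2023:Thu 2024:Sat✓ 2025:Sun 2026:Mon …(24 more)… 2051:Thu 2052:Sat✓ 2053:Sun 2054:Mon 2055:Tue 2056:Thu 2057:Fri✓ 2058:Sat✓ 2059:Sun 2060:Tue 2061:Wed 2062:Thu 2063:Fri✓ 2064:Sun 2065:Mon
Years with five Saturdays: 2012, 2013, 2018, 2019, 2024, 2029, 2030, 2035, 2040, 2041, 2046, 2047, 2052, 2057, 2058, 2063 → 16.

16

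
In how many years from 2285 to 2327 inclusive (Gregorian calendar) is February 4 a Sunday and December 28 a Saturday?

1

Check each year's weekday for February 4 and December 28:
  2285: Wed/Mon  2286: Thu/Tue  2287: Fri/Wed  2288: Sat/Fri  2289: Mon/Sat  2290: Tue/Sun  2291: Wed/Mon  2292: Thu/Wed  2293: Sat/Thu  2294: Sun/Fri  2295: Mon/Sat  2296: Tue/Mon  2297: Thu/Tue  2298: Fri/Wed  …(15 more)…  2314: Wed/Mon  2315: Thu/Tue  2316: Fri/Thu  2317: Sun/Fri  2318: Mon/Sat  2319: Tue/Sun  2320: Wed/Tue  2321: Fri/Wed  2322: Sat/Thu  2323: Sun/Fri  2324: Mon/Sun  2325: Wed/Mon  2326: Thu/Tue  2327: Fri/Wed
Both conditions hold in: 2312 — 1.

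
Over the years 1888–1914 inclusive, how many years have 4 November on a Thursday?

Track 4 November's weekday year by year (advancing +1, or +2 across a Feb 29):
  1888: Sun  1889: Mon (+1)  1890: Tue (+1)  1891: Wed (+1)  1892: Fri (+2)
  1893: Sat (+1)  1894: Sun (+1)  1895: Mon (+1)  1896: Wed (+2)  1897: Thu (+1) ✓
  1898: Fri (+1)  1899: Sat (+1)  1900: Sun (+1)  1901: Mon (+1)  1902: Tue (+1)
  1903: Wed (+1)  1904: Fri (+2)  1905: Sat (+1)  1906: Sun (+1)  1907: Mon (+1)
  1908: Wed (+2)  1909: Thu (+1) ✓  1910: Fri (+1)  1911: Sat (+1)  1912: Mon (+2)
  1913: Tue (+1)  1914: Wed (+1)
Thursday years: 1897, 1909 — 2 in total.

2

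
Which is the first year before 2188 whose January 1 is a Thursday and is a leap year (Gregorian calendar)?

2184

Jan 1 advances by 2 weekdays after a leap year and by 1 after a common year.
2188: Jan 1 is Tuesday (leap).
2187: Monday
2186: Sunday
2185: Saturday
2184: Thursday (leap)
2184 begins on a Thursday and is a leap year.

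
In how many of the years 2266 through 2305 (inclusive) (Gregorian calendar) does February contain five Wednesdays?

1

February has 28 days (29 in leap years); it has five Wednesdays when Wednesday falls among the first (month-length − 28) days — i.e. when February 1 is Wednesday in a leap year (never in a common year).
February 1 by year: 2266:Thu 2267:Fri 2268:Sat 2269:Mon 2270:Tue 2271:Wed 2272:Thu 2273:Sat 2274:Sun 2275:Mon 2276:Tue 2277:Thu 2278:Fri 2279:Sat 2280:Sun …(10 more)… 2291:Sun 2292:Mon 2293:Wed 2294:Thu 2295:Fri 2296:Sat 2297:Mon 2298:Tue 2299:Wed 2300:Thu 2301:Fri 2302:Sat 2303:Sun 2304:Mon 2305:Wed
Years with five Wednesdays: 2288 → 1.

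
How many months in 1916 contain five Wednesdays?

4

A month of length L has five Wednesdays iff its first Wednesday is on day ≤ L−28 (so day 1–3 in a 31-day month, 1–2 in a 30-day month, day 1 in a leap February).
Checking each month of 1916: Jan starts Sat (31d); Feb starts Tue (29d); Mar starts Wed (31d) ✓; Apr starts Sat (30d); May starts Mon (31d) ✓; Jun starts Thu (30d); Jul starts Sat (31d); Aug starts Tue (31d) ✓; Sep starts Fri (30d); Oct starts Sun (31d); Nov starts Wed (30d) ✓; Dec starts Fri (31d).
Five-Wednesday months: March, May, August, November → 4.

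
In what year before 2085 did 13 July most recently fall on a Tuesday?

From one year to the next, a fixed date's weekday advances by 1, or by 2 when a Feb 29 lies between the two dates.
2085: July 13 is Friday.
2084: Thursday (−1)
2083: Tuesday (−2)
13 July falls on a Tuesday in 2083.

2083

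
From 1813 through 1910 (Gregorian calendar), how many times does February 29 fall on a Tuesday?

Leap years in 1813–1910: 23 of them.
Feb 29 weekday advances by 5 (mod 7) from one leap year to the next four years later (or differs when a century non-leap intervenes).
Leap-day weekdays: 1816:Thu 1820:Tue✓ 1824:Sun 1828:Fri 1832:Wed 1836:Mon 1840:Sat 1844:Thu 1848:Tue✓ 1852:Sun 1856:Fri 1860:Wed 1864:Mon 1868:Sat 1872:Thu 1876:Tue✓ 1880:Sun 1884:Fri 1888:Wed 1892:Mon 1896:Sat 1904:Mon 1908:Sat
Tuesday: 1820, 1848, 1876 → 3.

3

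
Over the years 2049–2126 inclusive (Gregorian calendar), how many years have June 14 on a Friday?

Track June 14's weekday year by year (advancing +1, or +2 across a Feb 29):
  2049: Mon  2050: Tue (+1)  2051: Wed (+1)  2052: Fri (+2) ✓  2053: Sat (+1)
  2054: Sun (+1)  2055: Mon (+1)  2056: Wed (+2)  2057: Thu (+1)  2058: Fri (+1) ✓
  2059: Sat (+1)  2060: Mon (+2)  2061: Tue (+1)  2062: Wed (+1)  … (50 more years) …
  2113: Wed (+1)  2114: Thu (+1)  2115: Fri (+1) ✓  2116: Sun (+2)  2117: Mon (+1)
  2118: Tue (+1)  2119: Wed (+1)  2120: Fri (+2) ✓  2121: Sat (+1)  2122: Sun (+1)
  2123: Mon (+1)  2124: Wed (+2)  2125: Thu (+1)  2126: Fri (+1) ✓
Friday years: 2052, 2058, 2069, 2075, 2080, 2086, 2097, 2109, 2115, 2120, 2126 — 11 in total.

11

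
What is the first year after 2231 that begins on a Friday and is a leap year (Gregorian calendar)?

Jan 1 advances by 2 weekdays after a leap year and by 1 after a common year.
2231: Jan 1 is Saturday.
2232: Sunday (leap)
2233: Tuesday
2234: Wednesday
2235: Thursday
2236: Friday (leap)
2236 begins on a Friday and is a leap year.

2236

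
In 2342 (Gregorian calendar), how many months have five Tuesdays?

A month of length L has five Tuesdays iff its first Tuesday is on day ≤ L−28 (so day 1–3 in a 31-day month, 1–2 in a 30-day month, day 1 in a leap February).
Checking each month of 2342: Jan starts Thu (31d); Feb starts Sun (28d); Mar starts Sun (31d) ✓; Apr starts Wed (30d); May starts Fri (31d); Jun starts Mon (30d) ✓; Jul starts Wed (31d); Aug starts Sat (31d); Sep starts Tue (30d) ✓; Oct starts Thu (31d); Nov starts Sun (30d); Dec starts Tue (31d) ✓.
Five-Tuesday months: March, June, September, December → 4.

4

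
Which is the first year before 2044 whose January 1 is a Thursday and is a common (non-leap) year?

2043

Jan 1 advances by 2 weekdays after a leap year and by 1 after a common year.
2044: Jan 1 is Friday (leap).
2043: Thursday
2043 begins on a Thursday and is a common year.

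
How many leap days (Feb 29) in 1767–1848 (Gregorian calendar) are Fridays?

Leap years in 1767–1848: 20 of them.
Feb 29 weekday advances by 5 (mod 7) from one leap year to the next four years later (or differs when a century non-leap intervenes).
Leap-day weekdays: 1768:Mon 1772:Sat 1776:Thu 1780:Tue 1784:Sun 1788:Fri✓ 1792:Wed 1796:Mon 1804:Wed 1808:Mon 1812:Sat 1816:Thu 1820:Tue 1824:Sun 1828:Fri✓ 1832:Wed 1836:Mon 1840:Sat 1844:Thu 1848:Tue
Friday: 1788, 1828 → 2.

2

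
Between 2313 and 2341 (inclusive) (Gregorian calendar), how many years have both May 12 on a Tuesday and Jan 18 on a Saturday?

Check each year's weekday for May 12 and Jan 18:
  2313: Mon/Sat  2314: Tue/Sun  2315: Wed/Mon  2316: Fri/Tue  2317: Sat/Thu  2318: Sun/Fri  2319: Mon/Sat  2320: Wed/Sun  2321: Thu/Tue  2322: Fri/Wed  2323: Sat/Thu  2324: Mon/Fri  2325: Tue/Sun  2326: Wed/Mon  2327: Thu/Tue  2328: Sat/Wed  2329: Sun/Fri  2330: Mon/Sat  2331: Tue/Sun  2332: Thu/Mon  2333: Fri/Wed  2334: Sat/Thu  2335: Sun/Fri  2336: Tue/Sat ✓  2337: Wed/Mon  2338: Thu/Tue  2339: Fri/Wed  2340: Sun/Thu  2341: Mon/Sat
Both conditions hold in: 2336 — 1.

1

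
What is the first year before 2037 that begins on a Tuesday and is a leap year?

Jan 1 advances by 2 weekdays after a leap year and by 1 after a common year.
2037: Jan 1 is Thursday.
2036: Tuesday (leap)
2036 begins on a Tuesday and is a leap year.

2036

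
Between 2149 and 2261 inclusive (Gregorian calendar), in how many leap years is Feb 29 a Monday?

Leap years in 2149–2261: 27 of them.
Feb 29 weekday advances by 5 (mod 7) from one leap year to the next four years later (or differs when a century non-leap intervenes).
Leap-day weekdays: 2152:Tue 2156:Sun 2160:Fri 2164:Wed 2168:Mon✓ 2172:Sat 2176:Thu 2180:Tue 2184:Sun 2188:Fri 2192:Wed 2196:Mon✓ 2204:Wed 2208:Mon✓ 2212:Sat 2216:Thu 2220:Tue 2224:Sun 2228:Fri 2232:Wed 2236:Mon✓ 2240:Sat 2244:Thu 2248:Tue 2252:Sun 2256:Fri 2260:Wed
Monday: 2168, 2196, 2208, 2236 → 4.

4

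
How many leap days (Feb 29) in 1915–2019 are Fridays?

4

Leap years in 1915–2019: 26 of them.
Feb 29 weekday advances by 5 (mod 7) from one leap year to the next four years later (or differs when a century non-leap intervenes).
Leap-day weekdays: 1916:Tue 1920:Sun 1924:Fri✓ 1928:Wed 1932:Mon 1936:Sat 1940:Thu 1944:Tue 1948:Sun 1952:Fri✓ 1956:Wed 1960:Mon 1964:Sat 1968:Thu 1972:Tue 1976:Sun 1980:Fri✓ 1984:Wed 1988:Mon 1992:Sat 1996:Thu 2000:Tue 2004:Sun 2008:Fri✓ 2012:Wed 2016:Mon
Friday: 1924, 1952, 1980, 2008 → 4.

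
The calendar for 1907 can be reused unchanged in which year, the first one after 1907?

Two years share a calendar iff Jan 1 falls on the same weekday and both are leap or both are common. 1907: Jan 1 is Tuesday, common year.
1908: Jan 1 Wednesday, leap
1909: Jan 1 Friday, common
1910: Jan 1 Saturday, common
1911: Jan 1 Sunday, common
1912: Jan 1 Monday, leap
1913: Jan 1 Wednesday, common
1914: Jan 1 Thursday, common
1915: Jan 1 Friday, common
1916: Jan 1 Saturday, leap
1917: Jan 1 Monday, common
1918: Jan 1 Tuesday, common
1918 matches on both conditions.

1918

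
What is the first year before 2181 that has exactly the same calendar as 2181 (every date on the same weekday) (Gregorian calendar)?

Two years share a calendar iff Jan 1 falls on the same weekday and both are leap or both are common. 2181: Jan 1 is Monday, common year.
2180: Jan 1 Saturday, leap
2179: Jan 1 Friday, common
2178: Jan 1 Thursday, common
2177: Jan 1 Wednesday, common
2176: Jan 1 Monday, leap
2175: Jan 1 Sunday, common
2174: Jan 1 Saturday, common
2173: Jan 1 Friday, common
2172: Jan 1 Wednesday, leap
2171: Jan 1 Tuesday, common
2170: Jan 1 Monday, common
2170 matches on both conditions.

2170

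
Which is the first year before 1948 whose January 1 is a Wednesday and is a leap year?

1936

Jan 1 advances by 2 weekdays after a leap year and by 1 after a common year.
1948: Jan 1 is Thursday (leap).
1947: Wednesday
1946: Tuesday
1945: Monday
1944: Saturday (leap)
1943: Friday
1942: Thursday
1941: Wednesday
1940: Monday (leap)
1939: Sunday
1938: Saturday
1937: Friday
1936: Wednesday (leap)
1936 begins on a Wednesday and is a leap year.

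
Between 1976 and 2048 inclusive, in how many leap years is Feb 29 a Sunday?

3

Leap years in 1976–2048: 19 of them.
Feb 29 weekday advances by 5 (mod 7) from one leap year to the next four years later (or differs when a century non-leap intervenes).
Leap-day weekdays: 1976:Sun✓ 1980:Fri 1984:Wed 1988:Mon 1992:Sat 1996:Thu 2000:Tue 2004:Sun✓ 2008:Fri 2012:Wed 2016:Mon 2020:Sat 2024:Thu 2028:Tue 2032:Sun✓ 2036:Fri 2040:Wed 2044:Mon 2048:Sat
Sunday: 1976, 2004, 2032 → 3.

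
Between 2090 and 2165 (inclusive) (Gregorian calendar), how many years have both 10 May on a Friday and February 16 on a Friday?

Check each year's weekday for 10 May and February 16:
  2090: Wed/Thu  2091: Thu/Fri  2092: Sat/Sat  2093: Sun/Mon  2094: Mon/Tue  2095: Tue/Wed  2096: Thu/Thu  2097: Fri/Sat  2098: Sat/Sun  2099: Sun/Mon  2100: Mon/Tue  2101: Tue/Wed  2102: Wed/Thu  2103: Thu/Fri  …(48 more)…  2152: Wed/Wed  2153: Thu/Fri  2154: Fri/Sat  2155: Sat/Sun  2156: Mon/Mon  2157: Tue/Wed  2158: Wed/Thu  2159: Thu/Fri  2160: Sat/Sat  2161: Sun/Mon  2162: Mon/Tue  2163: Tue/Wed  2164: Thu/Thu  2165: Fri/Sat
Both conditions hold in: 2120, 2148 — 2.

2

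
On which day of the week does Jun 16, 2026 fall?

January 1, 2026 is a Thursday.
June 16 is day 167 of the year, i.e. 166 days after Jan 1.
166 mod 7 = 5, so advance 5 weekdays from Thursday: Tuesday.

Tuesday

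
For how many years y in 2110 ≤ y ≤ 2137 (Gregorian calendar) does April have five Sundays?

April has 30 days; it has five Sundays when Sunday falls among the first (month-length − 28) days — i.e. when April 1 is one of Sunday/Saturday.
April 1 by year: 2110:Tue 2111:Wed 2112:Fri 2113:Sat✓ 2114:Sun✓ 2115:Mon 2116:Wed 2117:Thu 2118:Fri 2119:Sat✓ 2120:Mon 2121:Tue 2122:Wed 2123:Thu 2124:Sat✓ 2125:Sun✓ 2126:Mon 2127:Tue 2128:Thu 2129:Fri 2130:Sat✓ 2131:Sun✓ 2132:Tue 2133:Wed 2134:Thu 2135:Fri 2136:Sun✓ 2137:Mon
Years with five Sundays: 2113, 2114, 2119, 2124, 2125, 2130, 2131, 2136 → 8.

8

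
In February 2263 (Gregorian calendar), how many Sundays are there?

4

February 2263 has 28 days and begins on Sunday.
The first Sunday is February 1.
Sundays fall on 1, 8, 15, 22 — that's 4.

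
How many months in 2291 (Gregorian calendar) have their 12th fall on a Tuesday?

Check the 12th of each month of 2291: Jan 12: Mon, Feb 12: Thu, Mar 12: Thu, Apr 12: Sun, May 12: Tue, Jun 12: Fri, Jul 12: Sun, Aug 12: Wed, Sep 12: Sat, Oct 12: Mon, Nov 12: Thu, Dec 12: Sat.
Tuesday occurs in May — 1 month.

1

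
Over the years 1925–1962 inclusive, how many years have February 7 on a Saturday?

Track February 7's weekday year by year (advancing +1, or +2 across a Feb 29):
  1925: Sat ✓  1926: Sun (+1)  1927: Mon (+1)  1928: Tue (+1)  1929: Thu (+2)
  1930: Fri (+1)  1931: Sat (+1) ✓  1932: Sun (+1)  1933: Tue (+2)  1934: Wed (+1)
  1935: Thu (+1)  1936: Fri (+1)  1937: Sun (+2)  1938: Mon (+1)  … (10 more years) …
  1949: Mon (+2)  1950: Tue (+1)  1951: Wed (+1)  1952: Thu (+1)  1953: Sat (+2) ✓
  1954: Sun (+1)  1955: Mon (+1)  1956: Tue (+1)  1957: Thu (+2)  1958: Fri (+1)
  1959: Sat (+1) ✓  1960: Sun (+1)  1961: Tue (+2)  1962: Wed (+1)
Saturday years: 1925, 1931, 1942, 1948, 1953, 1959 — 6 in total.

6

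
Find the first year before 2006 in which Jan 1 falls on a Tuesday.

Jan 1 advances by 2 weekdays after a leap year and by 1 after a common year.
2006: Jan 1 is Sunday.
2005: Saturday
2004: Thursday (leap)
2003: Wednesday
2002: Tuesday
2002 begins on a Tuesday

2002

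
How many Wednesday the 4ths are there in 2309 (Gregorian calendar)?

1

Check the 4th of each month of 2309: Jan 4: Mon, Feb 4: Thu, Mar 4: Thu, Apr 4: Sun, May 4: Tue, Jun 4: Fri, Jul 4: Sun, Aug 4: Wed, Sep 4: Sat, Oct 4: Mon, Nov 4: Thu, Dec 4: Sat.
Wednesday occurs in August — 1 month.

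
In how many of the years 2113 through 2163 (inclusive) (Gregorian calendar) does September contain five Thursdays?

September has 30 days; it has five Thursdays when Thursday falls among the first (month-length − 28) days — i.e. when September 1 is one of Thursday/Wednesday.
September 1 by year: 2113:Fri 2114:Sat 2115:Sun 2116:Tue 2117:Wed✓ 2118:Thu✓ 2119:Fri 2120:Sun 2121:Mon 2122:Tue 2123:Wed✓ 2124:Fri 2125:Sat 2126:Sun 2127:Mon …(21 more)… 2149:Mon 2150:Tue 2151:Wed✓ 2152:Fri 2153:Sat 2154:Sun 2155:Mon 2156:Wed✓ 2157:Thu✓ 2158:Fri 2159:Sat 2160:Mon 2161:Tue 2162:Wed✓ 2163:Thu✓
Years with five Thursdays: 2117, 2118, 2123, 2128, 2129, 2134, 2135, 2140, 2145, 2146, 2151, 2156, 2157, 2162, 2163 → 15.

15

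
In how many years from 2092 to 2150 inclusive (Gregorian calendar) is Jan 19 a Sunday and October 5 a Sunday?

6

Check each year's weekday for Jan 19 and October 5:
  2092: Sat/Sun  2093: Mon/Mon  2094: Tue/Tue  2095: Wed/Wed  2096: Thu/Fri  2097: Sat/Sat  2098: Sun/Sun ✓  2099: Mon/Mon  2100: Tue/Tue  2101: Wed/Wed  2102: Thu/Thu  2103: Fri/Fri  2104: Sat/Sun  2105: Mon/Mon  …(31 more)…  2137: Sat/Sat  2138: Sun/Sun ✓  2139: Mon/Mon  2140: Tue/Wed  2141: Thu/Thu  2142: Fri/Fri  2143: Sat/Sat  2144: Sun/Mon  2145: Tue/Tue  2146: Wed/Wed  2147: Thu/Thu  2148: Fri/Sat  2149: Sun/Sun ✓  2150: Mon/Mon
Both conditions hold in: 2098, 2110, 2121, 2127, 2138, 2149 — 6.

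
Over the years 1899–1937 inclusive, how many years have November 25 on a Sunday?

Track November 25's weekday year by year (advancing +1, or +2 across a Feb 29):
  1899: Sat  1900: Sun (+1) ✓  1901: Mon (+1)  1902: Tue (+1)  1903: Wed (+1)
  1904: Fri (+2)  1905: Sat (+1)  1906: Sun (+1) ✓  1907: Mon (+1)  1908: Wed (+2)
  1909: Thu (+1)  1910: Fri (+1)  1911: Sat (+1)  1912: Mon (+2)  … (11 more years) …
  1924: Tue (+2)  1925: Wed (+1)  1926: Thu (+1)  1927: Fri (+1)  1928: Sun (+2) ✓
  1929: Mon (+1)  1930: Tue (+1)  1931: Wed (+1)  1932: Fri (+2)  1933: Sat (+1)
  1934: Sun (+1) ✓  1935: Mon (+1)  1936: Wed (+2)  1937: Thu (+1)
Sunday years: 1900, 1906, 1917, 1923, 1928, 1934 — 6 in total.

6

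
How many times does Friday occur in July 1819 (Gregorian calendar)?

July 1819 has 31 days and begins on Thursday.
The first Friday is July 2.
Fridays fall on 2, 9, 16, 23, 30 — that's 5.

5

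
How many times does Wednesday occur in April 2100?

4

April 2100 has 30 days and begins on Thursday.
The first Wednesday is April 7.
Wednesdays fall on 7, 14, 21, 28 — that's 4.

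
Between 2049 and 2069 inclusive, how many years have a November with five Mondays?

6

November has 30 days; it has five Mondays when Monday falls among the first (month-length − 28) days — i.e. when November 1 is one of Monday/Sunday.
November 1 by year: 2049:Mon✓ 2050:Tue 2051:Wed 2052:Fri 2053:Sat 2054:Sun✓ 2055:Mon✓ 2056:Wed 2057:Thu 2058:Fri 2059:Sat 2060:Mon✓ 2061:Tue 2062:Wed 2063:Thu 2064:Sat 2065:Sun✓ 2066:Mon✓ 2067:Tue 2068:Thu 2069:Fri
Years with five Mondays: 2049, 2054, 2055, 2060, 2065, 2066 → 6.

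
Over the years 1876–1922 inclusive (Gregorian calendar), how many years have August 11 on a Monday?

6

Track August 11's weekday year by year (advancing +1, or +2 across a Feb 29):
  1876: Fri  1877: Sat (+1)  1878: Sun (+1)  1879: Mon (+1) ✓  1880: Wed (+2)
  1881: Thu (+1)  1882: Fri (+1)  1883: Sat (+1)  1884: Mon (+2) ✓  1885: Tue (+1)
  1886: Wed (+1)  1887: Thu (+1)  1888: Sat (+2)  1889: Sun (+1)  … (19 more years) …
  1909: Wed (+1)  1910: Thu (+1)  1911: Fri (+1)  1912: Sun (+2)  1913: Mon (+1) ✓
  1914: Tue (+1)  1915: Wed (+1)  1916: Fri (+2)  1917: Sat (+1)  1918: Sun (+1)
  1919: Mon (+1) ✓  1920: Wed (+2)  1921: Thu (+1)  1922: Fri (+1)
Monday years: 1879, 1884, 1890, 1902, 1913, 1919 — 6 in total.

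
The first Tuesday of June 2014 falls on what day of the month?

June 1, 2014 is a Sunday, so the first Tuesday is the 3rd.
The first Tuesday is 3 + 0 = 3.

3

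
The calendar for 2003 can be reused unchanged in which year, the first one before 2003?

1997

Two years share a calendar iff Jan 1 falls on the same weekday and both are leap or both are common. 2003: Jan 1 is Wednesday, common year.
2002: Jan 1 Tuesday, common
2001: Jan 1 Monday, common
2000: Jan 1 Saturday, leap
1999: Jan 1 Friday, common
1998: Jan 1 Thursday, common
1997: Jan 1 Wednesday, common
1997 matches on both conditions.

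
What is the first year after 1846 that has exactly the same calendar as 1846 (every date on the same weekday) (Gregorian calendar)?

Two years share a calendar iff Jan 1 falls on the same weekday and both are leap or both are common. 1846: Jan 1 is Thursday, common year.
1847: Jan 1 Friday, common
1848: Jan 1 Saturday, leap
1849: Jan 1 Monday, common
1850: Jan 1 Tuesday, common
1851: Jan 1 Wednesday, common
1852: Jan 1 Thursday, leap
1853: Jan 1 Saturday, common
1854: Jan 1 Sunday, common
1855: Jan 1 Monday, common
1856: Jan 1 Tuesday, leap
1857: Jan 1 Thursday, common
1857 matches on both conditions.

1857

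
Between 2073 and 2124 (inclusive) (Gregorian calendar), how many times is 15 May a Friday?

8

Track 15 May's weekday year by year (advancing +1, or +2 across a Feb 29):
  2073: Mon  2074: Tue (+1)  2075: Wed (+1)  2076: Fri (+2) ✓  2077: Sat (+1)
  2078: Sun (+1)  2079: Mon (+1)  2080: Wed (+2)  2081: Thu (+1)  2082: Fri (+1) ✓
  2083: Sat (+1)  2084: Mon (+2)  2085: Tue (+1)  2086: Wed (+1)  … (24 more years) …
  2111: Fri (+1) ✓  2112: Sun (+2)  2113: Mon (+1)  2114: Tue (+1)  2115: Wed (+1)
  2116: Fri (+2) ✓  2117: Sat (+1)  2118: Sun (+1)  2119: Mon (+1)  2120: Wed (+2)
  2121: Thu (+1)  2122: Fri (+1) ✓  2123: Sat (+1)  2124: Mon (+2)
Friday years: 2076, 2082, 2093, 2099, 2105, 2111, 2116, 2122 — 8 in total.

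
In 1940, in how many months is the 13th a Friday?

2

Check the 13th of each month of 1940: Jan 13: Sat, Feb 13: Tue, Mar 13: Wed, Apr 13: Sat, May 13: Mon, Jun 13: Thu, Jul 13: Sat, Aug 13: Tue, Sep 13: Fri, Oct 13: Sun, Nov 13: Wed, Dec 13: Fri.
Friday occurs in September, December — 2 months.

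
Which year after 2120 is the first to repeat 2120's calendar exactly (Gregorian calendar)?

Two years share a calendar iff Jan 1 falls on the same weekday and both are leap or both are common. 2120: Jan 1 is Monday, leap year.
2121: Jan 1 Wednesday, common
2122: Jan 1 Thursday, common
2123: Jan 1 Friday, common
2124: Jan 1 Saturday, leap
2125: Jan 1 Monday, common
2126: Jan 1 Tuesday, common
2127: Jan 1 Wednesday, common
2128: Jan 1 Thursday, leap
2129: Jan 1 Saturday, common
2130: Jan 1 Sunday, common
2131: Jan 1 Monday, common
2132: Jan 1 Tuesday, leap
2133: Jan 1 Thursday, common
2134: Jan 1 Friday, common
2135: Jan 1 Saturday, common
2136: Jan 1 Sunday, leap
2137: Jan 1 Tuesday, common
2138: Jan 1 Wednesday, common
2139: Jan 1 Thursday, common
2140: Jan 1 Friday, leap
2141: Jan 1 Sunday, common
2142: Jan 1 Monday, common
2143: Jan 1 Tuesday, common
2144: Jan 1 Wednesday, leap
2145: Jan 1 Friday, common
2146: Jan 1 Saturday, common
2147: Jan 1 Sunday, common
2148: Jan 1 Monday, leap
2148 matches on both conditions.

2148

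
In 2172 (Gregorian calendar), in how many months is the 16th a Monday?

2

Check the 16th of each month of 2172: Jan 16: Thu, Feb 16: Sun, Mar 16: Mon, Apr 16: Thu, May 16: Sat, Jun 16: Tue, Jul 16: Thu, Aug 16: Sun, Sep 16: Wed, Oct 16: Fri, Nov 16: Mon, Dec 16: Wed.
Monday occurs in March, November — 2 months.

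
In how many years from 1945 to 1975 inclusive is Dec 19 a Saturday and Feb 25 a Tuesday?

1

Check each year's weekday for Dec 19 and Feb 25:
  1945: Wed/Sun  1946: Thu/Mon  1947: Fri/Tue  1948: Sun/Wed  1949: Mon/Fri  1950: Tue/Sat  1951: Wed/Sun  1952: Fri/Mon  1953: Sat/Wed  1954: Sun/Thu  1955: Mon/Fri  1956: Wed/Sat  1957: Thu/Mon  1958: Fri/Tue  …(3 more)…  1962: Wed/Sun  1963: Thu/Mon  1964: Sat/Tue ✓  1965: Sun/Thu  1966: Mon/Fri  1967: Tue/Sat  1968: Thu/Sun  1969: Fri/Tue  1970: Sat/Wed  1971: Sun/Thu  1972: Tue/Fri  1973: Wed/Sun  1974: Thu/Mon  1975: Fri/Tue
Both conditions hold in: 1964 — 1.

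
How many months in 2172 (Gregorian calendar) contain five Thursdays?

A month of length L has five Thursdays iff its first Thursday is on day ≤ L−28 (so day 1–3 in a 31-day month, 1–2 in a 30-day month, day 1 in a leap February).
Checking each month of 2172: Jan starts Wed (31d) ✓; Feb starts Sat (29d); Mar starts Sun (31d); Apr starts Wed (30d) ✓; May starts Fri (31d); Jun starts Mon (30d); Jul starts Wed (31d) ✓; Aug starts Sat (31d); Sep starts Tue (30d); Oct starts Thu (31d) ✓; Nov starts Sun (30d); Dec starts Tue (31d) ✓.
Five-Thursday months: January, April, July, October, December → 5.

5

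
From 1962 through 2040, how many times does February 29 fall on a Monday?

Leap years in 1962–2040: 20 of them.
Feb 29 weekday advances by 5 (mod 7) from one leap year to the next four years later (or differs when a century non-leap intervenes).
Leap-day weekdays: 1964:Sat 1968:Thu 1972:Tue 1976:Sun 1980:Fri 1984:Wed 1988:Mon✓ 1992:Sat 1996:Thu 2000:Tue 2004:Sun 2008:Fri 2012:Wed 2016:Mon✓ 2020:Sat 2024:Thu 2028:Tue 2032:Sun 2036:Fri 2040:Wed
Monday: 1988, 2016 → 2.

2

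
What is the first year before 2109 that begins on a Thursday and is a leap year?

Jan 1 advances by 2 weekdays after a leap year and by 1 after a common year.
2109: Jan 1 is Tuesday.
2108: Sunday (leap)
2107: Saturday
2106: Friday
2105: Thursday
2104: Tuesday (leap)
2103: Monday
2102: Sunday
2101: Saturday
2100: Friday
2099: Thursday
2098: Wednesday
2097: Tuesday
2096: Sunday (leap)
2095: Saturday
2094: Friday
2093: Thursday
2092: Tuesday (leap)
2091: Monday
2090: Sunday
2089: Saturday
2088: Thursday (leap)
2088 begins on a Thursday and is a leap year.

2088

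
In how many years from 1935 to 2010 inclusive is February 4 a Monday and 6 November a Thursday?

3

Check each year's weekday for February 4 and 6 November:
  1935: Mon/Wed  1936: Tue/Fri  1937: Thu/Sat  1938: Fri/Sun  1939: Sat/Mon  1940: Sun/Wed  1941: Tue/Thu  1942: Wed/Fri  1943: Thu/Sat  1944: Fri/Mon  1945: Sun/Tue  1946: Mon/Wed  1947: Tue/Thu  1948: Wed/Sat  …(48 more)…  1997: Tue/Thu  1998: Wed/Fri  1999: Thu/Sat  2000: Fri/Mon  2001: Sun/Tue  2002: Mon/Wed  2003: Tue/Thu  2004: Wed/Sat  2005: Fri/Sun  2006: Sat/Mon  2007: Sun/Tue  2008: Mon/Thu ✓  2009: Wed/Fri  2010: Thu/Sat
Both conditions hold in: 1952, 1980, 2008 — 3.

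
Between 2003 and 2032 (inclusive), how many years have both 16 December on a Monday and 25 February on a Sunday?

Check each year's weekday for 16 December and 25 February:
  2003: Tue/Tue  2004: Thu/Wed  2005: Fri/Fri  2006: Sat/Sat  2007: Sun/Sun  2008: Tue/Mon  2009: Wed/Wed  2010: Thu/Thu  2011: Fri/Fri  2012: Sun/Sat  2013: Mon/Mon  2014: Tue/Tue  2015: Wed/Wed  2016: Fri/Thu  2017: Sat/Sat  2018: Sun/Sun  2019: Mon/Mon  2020: Wed/Tue  2021: Thu/Thu  2022: Fri/Fri  2023: Sat/Sat  2024: Mon/Sun ✓  2025: Tue/Tue  2026: Wed/Wed  2027: Thu/Thu  2028: Sat/Fri  2029: Sun/Sun  2030: Mon/Mon  2031: Tue/Tue  2032: Thu/Wed
Both conditions hold in: 2024 — 1.

1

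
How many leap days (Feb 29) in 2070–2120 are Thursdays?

Leap years in 2070–2120: 12 of them.
Feb 29 weekday advances by 5 (mod 7) from one leap year to the next four years later (or differs when a century non-leap intervenes).
Leap-day weekdays: 2072:Mon 2076:Sat 2080:Thu✓ 2084:Tue 2088:Sun 2092:Fri 2096:Wed 2104:Fri 2108:Wed 2112:Mon 2116:Sat 2120:Thu✓
Thursday: 2080, 2120 → 2.

2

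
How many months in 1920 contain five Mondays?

A month of length L has five Mondays iff its first Monday is on day ≤ L−28 (so day 1–3 in a 31-day month, 1–2 in a 30-day month, day 1 in a leap February).
Checking each month of 1920: Jan starts Thu (31d); Feb starts Sun (29d); Mar starts Mon (31d) ✓; Apr starts Thu (30d); May starts Sat (31d) ✓; Jun starts Tue (30d); Jul starts Thu (31d); Aug starts Sun (31d) ✓; Sep starts Wed (30d); Oct starts Fri (31d); Nov starts Mon (30d) ✓; Dec starts Wed (31d).
Five-Monday months: March, May, August, November → 4.

4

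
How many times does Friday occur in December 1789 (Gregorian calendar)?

December 1789 has 31 days and begins on Tuesday.
The first Friday is December 4.
Fridays fall on 4, 11, 18, 25 — that's 4.

4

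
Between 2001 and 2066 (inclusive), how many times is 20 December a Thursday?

10

Track 20 December's weekday year by year (advancing +1, or +2 across a Feb 29):
  2001: Thu ✓  2002: Fri (+1)  2003: Sat (+1)  2004: Mon (+2)  2005: Tue (+1)
  2006: Wed (+1)  2007: Thu (+1) ✓  2008: Sat (+2)  2009: Sun (+1)  2010: Mon (+1)
  2011: Tue (+1)  2012: Thu (+2) ✓  2013: Fri (+1)  2014: Sat (+1)  … (38 more years) …
  2053: Sat (+1)  2054: Sun (+1)  2055: Mon (+1)  2056: Wed (+2)  2057: Thu (+1) ✓
  2058: Fri (+1)  2059: Sat (+1)  2060: Mon (+2)  2061: Tue (+1)  2062: Wed (+1)
  2063: Thu (+1) ✓  2064: Sat (+2)  2065: Sun (+1)  2066: Mon (+1)
Thursday years: 2001, 2007, 2012, 2018, 2029, 2035, 2040, 2046, 2057, 2063 — 10 in total.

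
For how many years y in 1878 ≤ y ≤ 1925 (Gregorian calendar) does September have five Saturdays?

September has 30 days; it has five Saturdays when Saturday falls among the first (month-length − 28) days — i.e. when September 1 is one of Saturday/Friday.
September 1 by year: 1878:Sun 1879:Mon 1880:Wed 1881:Thu 1882:Fri✓ 1883:Sat✓ 1884:Mon 1885:Tue 1886:Wed 1887:Thu 1888:Sat✓ 1889:Sun 1890:Mon 1891:Tue 1892:Thu …(18 more)… 1911:Fri✓ 1912:Sun 1913:Mon 1914:Tue 1915:Wed 1916:Fri✓ 1917:Sat✓ 1918:Sun 1919:Mon 1920:Wed 1921:Thu 1922:Fri✓ 1923:Sat✓ 1924:Mon 1925:Tue
Years with five Saturdays: 1882, 1883, 1888, 1893, 1894, 1899, 1900, 1905, 1906, 1911, 1916, 1917, 1922, 1923 → 14.

14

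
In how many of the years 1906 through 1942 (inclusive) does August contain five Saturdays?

17

August has 31 days; it has five Saturdays when Saturday falls among the first (month-length − 28) days — i.e. when August 1 is one of Saturday/Friday/Thursday.
August 1 by year: 1906:Wed 1907:Thu✓ 1908:Sat✓ 1909:Sun 1910:Mon 1911:Tue 1912:Thu✓ 1913:Fri✓ 1914:Sat✓ 1915:Sun 1916:Tue 1917:Wed 1918:Thu✓ 1919:Fri✓ 1920:Sun …(7 more)… 1928:Wed 1929:Thu✓ 1930:Fri✓ 1931:Sat✓ 1932:Mon 1933:Tue 1934:Wed 1935:Thu✓ 1936:Sat✓ 1937:Sun 1938:Mon 1939:Tue 1940:Thu✓ 1941:Fri✓ 1942:Sat✓
Years with five Saturdays: 1907, 1908, 1912, 1913, 1914, 1918, 1919, 1924, 1925, 1929, 1930, 1931, 1935, 1936, 1940, 1941, 1942 → 17.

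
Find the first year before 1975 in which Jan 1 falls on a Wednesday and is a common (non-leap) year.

1969

Jan 1 advances by 2 weekdays after a leap year and by 1 after a common year.
1975: Jan 1 is Wednesday.
1974: Tuesday
1973: Monday
1972: Saturday (leap)
1971: Friday
1970: Thursday
1969: Wednesday
1969 begins on a Wednesday and is a common year.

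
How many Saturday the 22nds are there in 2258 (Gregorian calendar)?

Check the 22nd of each month of 2258: Jan 22: Fri, Feb 22: Mon, Mar 22: Mon, Apr 22: Thu, May 22: Sat, Jun 22: Tue, Jul 22: Thu, Aug 22: Sun, Sep 22: Wed, Oct 22: Fri, Nov 22: Mon, Dec 22: Wed.
Saturday occurs in May — 1 month.

1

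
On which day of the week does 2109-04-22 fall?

Monday

January 1, 2109 is a Tuesday.
April 22 is day 112 of the year, i.e. 111 days after Jan 1.
111 mod 7 = 6, so advance 6 weekdays from Tuesday: Monday.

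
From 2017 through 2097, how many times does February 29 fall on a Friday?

Leap years in 2017–2097: 20 of them.
Feb 29 weekday advances by 5 (mod 7) from one leap year to the next four years later (or differs when a century non-leap intervenes).
Leap-day weekdays: 2020:Sat 2024:Thu 2028:Tue 2032:Sun 2036:Fri✓ 2040:Wed 2044:Mon 2048:Sat 2052:Thu 2056:Tue 2060:Sun 2064:Fri✓ 2068:Wed 2072:Mon 2076:Sat 2080:Thu 2084:Tue 2088:Sun 2092:Fri✓ 2096:Wed
Friday: 2036, 2064, 2092 → 3.

3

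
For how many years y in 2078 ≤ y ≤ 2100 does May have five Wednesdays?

9

May has 31 days; it has five Wednesdays when Wednesday falls among the first (month-length − 28) days — i.e. when May 1 is one of Wednesday/Tuesday/Monday.
May 1 by year: 2078:Sun 2079:Mon✓ 2080:Wed✓ 2081:Thu 2082:Fri 2083:Sat 2084:Mon✓ 2085:Tue✓ 2086:Wed✓ 2087:Thu 2088:Sat 2089:Sun 2090:Mon✓ 2091:Tue✓ 2092:Thu 2093:Fri 2094:Sat 2095:Sun 2096:Tue✓ 2097:Wed✓ 2098:Thu 2099:Fri 2100:Sat
Years with five Wednesdays: 2079, 2080, 2084, 2085, 2086, 2090, 2091, 2096, 2097 → 9.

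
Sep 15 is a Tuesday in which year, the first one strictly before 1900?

From one year to the next, a fixed date's weekday advances by 1, or by 2 when a Feb 29 lies between the two dates.
1900: September 15 is Saturday.
1899: Friday (−1)
1898: Thursday (−1)
1897: Wednesday (−1)
1896: Tuesday (−1)
Sep 15 falls on a Tuesday in 1896.

1896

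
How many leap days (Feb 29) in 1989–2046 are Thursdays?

2

Leap years in 1989–2046: 14 of them.
Feb 29 weekday advances by 5 (mod 7) from one leap year to the next four years later (or differs when a century non-leap intervenes).
Leap-day weekdays: 1992:Sat 1996:Thu✓ 2000:Tue 2004:Sun 2008:Fri 2012:Wed 2016:Mon 2020:Sat 2024:Thu✓ 2028:Tue 2032:Sun 2036:Fri 2040:Wed 2044:Mon
Thursday: 1996, 2024 → 2.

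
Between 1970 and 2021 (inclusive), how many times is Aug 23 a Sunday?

Track Aug 23's weekday year by year (advancing +1, or +2 across a Feb 29):
  1970: Sun ✓  1971: Mon (+1)  1972: Wed (+2)  1973: Thu (+1)  1974: Fri (+1)
  1975: Sat (+1)  1976: Mon (+2)  1977: Tue (+1)  1978: Wed (+1)  1979: Thu (+1)
  1980: Sat (+2)  1981: Sun (+1) ✓  1982: Mon (+1)  1983: Tue (+1)  … (24 more years) …
  2008: Sat (+2)  2009: Sun (+1) ✓  2010: Mon (+1)  2011: Tue (+1)  2012: Thu (+2)
  2013: Fri (+1)  2014: Sat (+1)  2015: Sun (+1) ✓  2016: Tue (+2)  2017: Wed (+1)
  2018: Thu (+1)  2019: Fri (+1)  2020: Sun (+2) ✓  2021: Mon (+1)
Sunday years: 1970, 1981, 1987, 1992, 1998, 2009, 2015, 2020 — 8 in total.

8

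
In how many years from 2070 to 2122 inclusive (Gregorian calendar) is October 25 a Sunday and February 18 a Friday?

0

Check each year's weekday for October 25 and February 18:
  2070: Sat/Tue  2071: Sun/Wed  2072: Tue/Thu  2073: Wed/Sat  2074: Thu/Sun  2075: Fri/Mon  2076: Sun/Tue  2077: Mon/Thu  2078: Tue/Fri  2079: Wed/Sat  2080: Fri/Sun  2081: Sat/Tue  2082: Sun/Wed  2083: Mon/Thu  …(25 more)…  2109: Fri/Mon  2110: Sat/Tue  2111: Sun/Wed  2112: Tue/Thu  2113: Wed/Sat  2114: Thu/Sun  2115: Fri/Mon  2116: Sun/Tue  2117: Mon/Thu  2118: Tue/Fri  2119: Wed/Sat  2120: Fri/Sun  2121: Sat/Tue  2122: Sun/Wed
Both conditions hold in: no year — 0.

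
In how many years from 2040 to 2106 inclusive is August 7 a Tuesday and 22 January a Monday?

7

Check each year's weekday for August 7 and 22 January:
  2040: Tue/Sun  2041: Wed/Tue  2042: Thu/Wed  2043: Fri/Thu  2044: Sun/Fri  2045: Mon/Sun  2046: Tue/Mon ✓  2047: Wed/Tue  2048: Fri/Wed  2049: Sat/Fri  2050: Sun/Sat  2051: Mon/Sun  2052: Wed/Mon  2053: Thu/Wed  …(39 more)…  2093: Fri/Thu  2094: Sat/Fri  2095: Sun/Sat  2096: Tue/Sun  2097: Wed/Tue  2098: Thu/Wed  2099: Fri/Thu  2100: Sat/Fri  2101: Sun/Sat  2102: Mon/Sun  2103: Tue/Mon ✓  2104: Thu/Tue  2105: Fri/Thu  2106: Sat/Fri
Both conditions hold in: 2046, 2057, 2063, 2074, 2085, 2091, 2103 — 7.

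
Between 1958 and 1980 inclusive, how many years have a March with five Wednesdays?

March has 31 days; it has five Wednesdays when Wednesday falls among the first (month-length − 28) days — i.e. when March 1 is one of Wednesday/Tuesday/Monday.
March 1 by year: 1958:Sat 1959:Sun 1960:Tue✓ 1961:Wed✓ 1962:Thu 1963:Fri 1964:Sun 1965:Mon✓ 1966:Tue✓ 1967:Wed✓ 1968:Fri 1969:Sat 1970:Sun 1971:Mon✓ 1972:Wed✓ 1973:Thu 1974:Fri 1975:Sat 1976:Mon✓ 1977:Tue✓ 1978:Wed✓ 1979:Thu 1980:Sat
Years with five Wednesdays: 1960, 1961, 1965, 1966, 1967, 1971, 1972, 1976, 1977, 1978 → 10.

10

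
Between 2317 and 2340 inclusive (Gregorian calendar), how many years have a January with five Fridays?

January has 31 days; it has five Fridays when Friday falls among the first (month-length − 28) days — i.e. when January 1 is one of Friday/Thursday/Wednesday.
January 1 by year: 2317:Mon 2318:Tue 2319:Wed✓ 2320:Thu✓ 2321:Sat 2322:Sun 2323:Mon 2324:Tue 2325:Thu✓ 2326:Fri✓ 2327:Sat 2328:Sun 2329:Tue 2330:Wed✓ 2331:Thu✓ 2332:Fri✓ 2333:Sun 2334:Mon 2335:Tue 2336:Wed✓ 2337:Fri✓ 2338:Sat 2339:Sun 2340:Mon
Years with five Fridays: 2319, 2320, 2325, 2326, 2330, 2331, 2332, 2336, 2337 → 9.

9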